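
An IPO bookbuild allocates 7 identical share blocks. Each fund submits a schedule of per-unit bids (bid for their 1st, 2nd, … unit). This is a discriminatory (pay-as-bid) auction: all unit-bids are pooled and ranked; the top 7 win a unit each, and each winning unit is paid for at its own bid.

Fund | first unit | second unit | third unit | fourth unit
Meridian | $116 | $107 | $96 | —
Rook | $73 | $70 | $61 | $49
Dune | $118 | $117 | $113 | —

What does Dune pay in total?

Dune pays $348

Pooled unit-bids ranked (top 7): 118 (Dune-1), 117 (Dune-2), 116 (Meridian-1), 113 (Dune-3), 107 (Meridian-2), 96 (Meridian-3), 73 (Rook-1)
Next rejected bid: $70 (not a price — pay-as-bid).
Dune's winning unit-bids: 118 + 117 + 113 = $348.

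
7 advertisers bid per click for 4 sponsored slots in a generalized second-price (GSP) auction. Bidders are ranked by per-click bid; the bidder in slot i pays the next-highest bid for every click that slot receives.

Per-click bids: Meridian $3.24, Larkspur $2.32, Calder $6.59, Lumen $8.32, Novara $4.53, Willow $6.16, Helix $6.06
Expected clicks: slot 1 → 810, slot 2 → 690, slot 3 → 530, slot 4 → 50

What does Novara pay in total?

Novara pays $0.00

Sorting advertisers: $8.32 (Lumen) > $6.59 (Calder) > $6.16 (Willow) > $6.06 (Helix) > $4.53 (Novara) > …
Novara ranks below slot 4 → no slot, pays nothing.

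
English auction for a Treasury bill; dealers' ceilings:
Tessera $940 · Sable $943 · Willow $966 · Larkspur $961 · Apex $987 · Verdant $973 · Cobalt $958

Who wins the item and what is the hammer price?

Sorting limits: 987 (Apex) > 973 (Verdant) > 966 (Willow) > 961 (Larkspur) > 958 (Cobalt) > 943 (Sable) > …
Bidding ends when Verdant exits at $973; Apex takes it.

Apex wins at $973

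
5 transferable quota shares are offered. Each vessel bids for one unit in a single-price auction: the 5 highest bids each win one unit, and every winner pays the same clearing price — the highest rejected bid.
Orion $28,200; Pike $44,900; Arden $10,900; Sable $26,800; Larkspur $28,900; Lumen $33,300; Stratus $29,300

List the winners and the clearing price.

Bids ranked high→low: 44,900 (Pike), 33,300 (Lumen), 29,300 (Stratus), 28,900 (Larkspur), 28,200 (Orion), 26,800 (Sable), 10,900 (Arden)
Winners (5 units): Pike, Lumen, Stratus, Larkspur, Orion.
First losing bid is Sable's $26,800, which sets the uniform price.

Pike, Lumen, Stratus, Larkspur, Orion; each pays $26,800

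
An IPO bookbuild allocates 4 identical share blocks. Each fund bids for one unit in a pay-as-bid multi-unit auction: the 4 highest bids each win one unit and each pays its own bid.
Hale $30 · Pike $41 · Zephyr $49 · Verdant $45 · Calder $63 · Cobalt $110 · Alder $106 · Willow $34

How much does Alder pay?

Bids ranked high→low: 110 (Cobalt), 106 (Alder), 63 (Calder), 49 (Zephyr), 45 (Verdant), 41 (Pike), …
The 4 highest are Cobalt, Alder, Calder, Zephyr.
Alder wins → own bid $106.

Alder pays $106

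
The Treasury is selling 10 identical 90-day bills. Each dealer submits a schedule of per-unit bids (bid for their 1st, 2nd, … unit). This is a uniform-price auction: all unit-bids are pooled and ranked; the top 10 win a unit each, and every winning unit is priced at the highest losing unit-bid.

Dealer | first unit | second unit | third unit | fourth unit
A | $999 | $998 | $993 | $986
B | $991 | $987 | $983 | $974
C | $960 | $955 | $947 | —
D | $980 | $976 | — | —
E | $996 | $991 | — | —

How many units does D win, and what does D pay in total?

Pooled unit-bids ranked (top 10): 999 (A-1), 998 (A-2), 996 (E-1), 993 (A-3), 991 (B-1), 991 (E-2), 987 (B-2), 986 (A-4), 983 (B-3), 980 (D-1)
The (k+1)-th unit-bid is $976.
D wins 1 unit(s) at $976 each.

D: 1 unit, pays $976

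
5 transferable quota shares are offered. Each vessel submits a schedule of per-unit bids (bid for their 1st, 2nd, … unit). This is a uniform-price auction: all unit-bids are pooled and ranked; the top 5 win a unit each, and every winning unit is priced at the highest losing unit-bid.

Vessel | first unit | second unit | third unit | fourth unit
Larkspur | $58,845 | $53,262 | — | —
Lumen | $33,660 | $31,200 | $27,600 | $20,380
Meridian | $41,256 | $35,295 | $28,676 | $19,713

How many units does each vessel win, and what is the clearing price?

Larkspur 2, Lumen 1, Meridian 2; clearing price $31,200

Merging the schedules and taking the best 5: 58,845 (Larkspur-1), 53,262 (Larkspur-2), 41,256 (Meridian-1), 35,295 (Meridian-2), 33,660 (Lumen-1)
The (k+1)-th unit-bid is $31,200.
Allocation: Larkspur 2, Lumen 1, Meridian 2.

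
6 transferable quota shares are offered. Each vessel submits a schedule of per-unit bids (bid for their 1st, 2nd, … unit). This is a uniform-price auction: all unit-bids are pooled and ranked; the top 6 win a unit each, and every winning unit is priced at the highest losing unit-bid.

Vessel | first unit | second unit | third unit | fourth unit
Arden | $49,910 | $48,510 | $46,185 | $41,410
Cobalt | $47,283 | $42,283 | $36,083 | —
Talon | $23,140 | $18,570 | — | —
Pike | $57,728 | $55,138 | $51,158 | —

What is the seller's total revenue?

Pooled unit-bids ranked (top 6): 57,728 (Pike-1), 55,138 (Pike-2), 51,158 (Pike-3), 49,910 (Arden-1), 48,510 (Arden-2), 47,283 (Cobalt-1)
First bid not allocated: $46,185.
Allocation: Arden 2, Cobalt 1, Pike 3. Every unit priced at $46,185.
Revenue = 6 × 46,185 = $277,110.

Total revenue: $277,110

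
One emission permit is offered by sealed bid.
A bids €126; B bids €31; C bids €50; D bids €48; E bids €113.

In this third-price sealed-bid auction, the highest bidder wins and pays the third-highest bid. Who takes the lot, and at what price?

A pays €50

Bids ranked: 126 (A) > 113 (E) > 50 (C) > 48 (D) > 31 (B)
A is highest; pays the third-highest bid, €50.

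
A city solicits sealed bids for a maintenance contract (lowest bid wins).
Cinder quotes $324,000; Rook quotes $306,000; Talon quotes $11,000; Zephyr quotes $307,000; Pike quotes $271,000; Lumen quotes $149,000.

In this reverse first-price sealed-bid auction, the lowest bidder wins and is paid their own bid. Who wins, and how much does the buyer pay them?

Bids in order: 11,000 (Talon) < 149,000 (Lumen) < 271,000 (Pike) < 306,000 (Rook) < 307,000 (Zephyr) < 324,000 (Cinder)
First-price: Talon is paid what they bid, $11,000.

Talon is paid $11,000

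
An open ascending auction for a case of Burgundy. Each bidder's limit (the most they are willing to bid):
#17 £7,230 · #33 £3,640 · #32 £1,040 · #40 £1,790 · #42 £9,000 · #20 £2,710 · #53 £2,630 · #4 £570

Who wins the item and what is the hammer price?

Limits in order: 9,000 (#42) > 7,230 (#17) > 3,640 (#33) > 2,710 (#20) > 2,630 (#53) > 1,790 (#40) > …
Bidding ends when #17 exits at £7,230; #42 takes it.

#42 wins at £7,230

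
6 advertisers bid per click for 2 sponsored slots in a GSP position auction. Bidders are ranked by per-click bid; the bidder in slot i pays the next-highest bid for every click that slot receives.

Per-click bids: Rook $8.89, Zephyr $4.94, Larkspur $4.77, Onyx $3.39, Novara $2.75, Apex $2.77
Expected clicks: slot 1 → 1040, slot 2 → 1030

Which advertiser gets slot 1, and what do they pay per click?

Rook; $4.94 per click

Per-click bids in order: $8.89 (Rook) > $4.94 (Zephyr) > $4.77 (Larkspur) > …
Slot 1 goes to the first-ranked bidder, Rook, who pays the next bid down: $4.94/click.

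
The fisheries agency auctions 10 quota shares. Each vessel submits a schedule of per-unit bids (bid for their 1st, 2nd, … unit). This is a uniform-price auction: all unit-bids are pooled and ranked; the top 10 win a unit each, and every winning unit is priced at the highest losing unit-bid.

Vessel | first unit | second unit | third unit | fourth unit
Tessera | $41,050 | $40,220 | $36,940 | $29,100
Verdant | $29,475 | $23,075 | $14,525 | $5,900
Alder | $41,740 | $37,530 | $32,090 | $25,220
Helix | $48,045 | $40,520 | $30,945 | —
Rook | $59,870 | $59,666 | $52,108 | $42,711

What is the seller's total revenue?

Total revenue: $369,400

All unit-bids, highest first — top 10: 59,870 (Rook-1), 59,666 (Rook-2), 52,108 (Rook-3), 48,045 (Helix-1), 42,711 (Rook-4), 41,740 (Alder-1), 41,050 (Tessera-1), 40,520 (Helix-2), 40,220 (Tessera-2), 37,530 (Alder-2)
First bid not allocated: $36,940.
Allocation: Alder 2, Helix 2, Rook 4, Tessera 2. Every unit priced at $36,940.
Revenue = 10 × 36,940 = $369,400.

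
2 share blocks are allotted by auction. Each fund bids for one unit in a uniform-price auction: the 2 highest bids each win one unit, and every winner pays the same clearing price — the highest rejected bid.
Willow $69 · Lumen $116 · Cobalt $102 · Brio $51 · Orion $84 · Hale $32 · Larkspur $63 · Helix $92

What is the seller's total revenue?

Total revenue: $184

Sorting: 116 (Lumen), 102 (Cobalt), 92 (Helix), 84 (Orion), …
Winners (2 units): Lumen, Cobalt.
Highest unsuccessful bid: $92 → clearing price.
Total revenue = 2 × $92 = $184.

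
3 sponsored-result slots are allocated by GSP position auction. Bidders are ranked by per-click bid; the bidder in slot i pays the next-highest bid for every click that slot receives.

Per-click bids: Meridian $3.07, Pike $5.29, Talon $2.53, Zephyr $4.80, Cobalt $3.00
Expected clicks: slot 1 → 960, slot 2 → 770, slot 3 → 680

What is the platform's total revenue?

Per-click bids in order: $5.29 (Pike) > $4.80 (Zephyr) > $3.07 (Meridian) > $3.00 (Cobalt) > …
Slot 1: Pike pays $4.80 × 960 = $4608.00
Slot 2: Zephyr pays $3.07 × 770 = $2363.90
Slot 3: Meridian pays $3.00 × 680 = $2040.00
Total = $9011.90

Total revenue: $9011.90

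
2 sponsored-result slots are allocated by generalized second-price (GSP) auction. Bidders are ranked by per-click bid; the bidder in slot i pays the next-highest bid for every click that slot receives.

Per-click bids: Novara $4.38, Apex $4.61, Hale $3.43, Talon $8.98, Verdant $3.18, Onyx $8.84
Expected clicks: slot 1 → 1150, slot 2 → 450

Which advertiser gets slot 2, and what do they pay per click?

Per-click bids in order: $8.98 (Talon) > $8.84 (Onyx) > $4.61 (Apex) > …
Slot 2 goes to the second-ranked bidder, Onyx, who pays the next bid down: $4.61/click.

Onyx; $4.61 per click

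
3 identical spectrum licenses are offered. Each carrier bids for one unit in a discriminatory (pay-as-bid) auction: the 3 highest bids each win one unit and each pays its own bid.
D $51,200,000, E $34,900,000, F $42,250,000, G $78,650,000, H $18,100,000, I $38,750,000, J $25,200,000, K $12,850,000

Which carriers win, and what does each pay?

G $78,650,000, D $51,200,000, F $42,250,000

Ordering the bids: 78,650,000 (G), 51,200,000 (D), 42,250,000 (F), 38,750,000 (I), 34,900,000 (E), …
Top 3: G, D, F.
Each winner pays its own bid: G $78,650,000, D $51,200,000, F $42,250,000.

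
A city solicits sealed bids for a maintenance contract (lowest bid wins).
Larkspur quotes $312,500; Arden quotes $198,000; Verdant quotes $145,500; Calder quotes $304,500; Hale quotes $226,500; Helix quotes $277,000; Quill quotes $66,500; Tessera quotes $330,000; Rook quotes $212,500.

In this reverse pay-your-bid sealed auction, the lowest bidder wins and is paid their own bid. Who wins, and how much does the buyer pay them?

Quill is paid $66,500

Bids in order: 66,500 (Quill) < 145,500 (Verdant) < 198,000 (Arden) < 212,500 (Rook) < 226,500 (Hale) < 277,000 (Helix) < …
Quill is lowest → is paid own bid, $66,500.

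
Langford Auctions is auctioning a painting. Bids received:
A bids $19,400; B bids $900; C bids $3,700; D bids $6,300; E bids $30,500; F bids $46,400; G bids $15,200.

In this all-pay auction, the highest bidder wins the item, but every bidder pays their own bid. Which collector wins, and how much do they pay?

Sorting bids: 46,400 (F) > 30,500 (E) > 19,400 (A) > 15,200 (G) > 6,300 (D) > 3,700 (C) > …
F wins with the top bid; all bids are sunk regardless.

F pays $46,400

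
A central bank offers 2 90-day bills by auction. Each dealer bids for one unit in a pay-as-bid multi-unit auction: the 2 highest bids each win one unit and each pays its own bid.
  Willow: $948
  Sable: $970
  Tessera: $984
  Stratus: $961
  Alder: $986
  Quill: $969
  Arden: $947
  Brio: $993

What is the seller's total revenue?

Sorting: 993 (Brio), 986 (Alder), 984 (Tessera), 970 (Sable), …
Winners (2 units): Brio, Alder.
Total revenue = 993 + 986 = $1,979.

Total revenue: $1,979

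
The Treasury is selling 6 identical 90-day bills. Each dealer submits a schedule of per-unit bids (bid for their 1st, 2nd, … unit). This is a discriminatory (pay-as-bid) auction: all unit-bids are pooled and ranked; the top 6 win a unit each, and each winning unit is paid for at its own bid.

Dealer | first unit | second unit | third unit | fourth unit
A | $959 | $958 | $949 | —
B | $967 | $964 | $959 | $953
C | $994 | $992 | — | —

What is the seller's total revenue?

Pooled unit-bids ranked (top 6): 994 (C-1), 992 (C-2), 967 (B-1), 964 (B-2), 959 (A-1), 959 (B-3)
Next rejected bid: $958 (not a price — pay-as-bid).
Each winning unit pays its own bid.
Revenue = 994 + 992 + 967 + 964 + 959 + 959 = $5,835.

Total revenue: $5,835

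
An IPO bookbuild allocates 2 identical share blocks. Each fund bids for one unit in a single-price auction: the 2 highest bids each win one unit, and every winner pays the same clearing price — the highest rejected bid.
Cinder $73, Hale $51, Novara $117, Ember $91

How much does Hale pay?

Bids ranked high→low: 117 (Novara), 91 (Ember), 73 (Cinder), 51 (Hale)
Winners (2 units): Novara, Ember.
Highest unsuccessful bid: $73 → clearing price.
Hale does not win → pays $0.

Hale pays $0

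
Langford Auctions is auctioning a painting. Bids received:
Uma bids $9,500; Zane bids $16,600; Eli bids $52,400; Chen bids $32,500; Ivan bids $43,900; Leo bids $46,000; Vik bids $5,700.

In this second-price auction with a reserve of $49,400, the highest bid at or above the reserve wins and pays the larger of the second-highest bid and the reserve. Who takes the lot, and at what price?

Bids in order: 52,400 (Eli) > 46,000 (Leo) > 43,900 (Ivan) > 32,500 (Chen) > 16,600 (Zane) > 9,500 (Uma) > …
Eli has the top bid at or above the reserve ($52,400).
max(second-highest $46,000, reserve $49,400) = $49,400.

Eli pays $49,400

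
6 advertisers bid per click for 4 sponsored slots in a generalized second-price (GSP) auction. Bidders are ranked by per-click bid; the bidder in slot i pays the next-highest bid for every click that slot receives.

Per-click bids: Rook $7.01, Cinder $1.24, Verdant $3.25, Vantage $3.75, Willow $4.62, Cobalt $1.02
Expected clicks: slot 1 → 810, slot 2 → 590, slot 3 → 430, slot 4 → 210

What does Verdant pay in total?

Ranked by bid: $7.01 (Rook) > $4.62 (Willow) > $3.75 (Vantage) > $3.25 (Verdant) > $1.24 (Cinder) > …
Verdant holds slot 4 → pays next bid $1.24 × 210 clicks = $260.40.

Verdant pays $260.40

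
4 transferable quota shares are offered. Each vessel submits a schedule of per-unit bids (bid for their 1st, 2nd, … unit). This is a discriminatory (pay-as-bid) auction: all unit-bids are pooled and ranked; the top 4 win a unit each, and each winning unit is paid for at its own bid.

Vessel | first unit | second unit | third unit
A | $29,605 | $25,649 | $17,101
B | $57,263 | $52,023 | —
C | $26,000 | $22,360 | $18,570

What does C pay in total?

C pays $26,000

All unit-bids, highest first — top 4: 57,263 (B-1), 52,023 (B-2), 29,605 (A-1), 26,000 (C-1)
Next rejected bid: $25,649 (not a price — pay-as-bid).
C's winning unit-bids: 26,000 = $26,000.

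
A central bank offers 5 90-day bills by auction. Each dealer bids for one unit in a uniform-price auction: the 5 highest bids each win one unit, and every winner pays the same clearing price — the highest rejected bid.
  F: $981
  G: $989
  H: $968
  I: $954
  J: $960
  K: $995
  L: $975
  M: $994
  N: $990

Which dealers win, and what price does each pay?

Bids ranked high→low: 995 (K), 994 (M), 990 (N), 989 (G), 981 (F), 975 (L), 968 (H), …
The 5 highest are K, M, N, G, F.
Clearing price = highest rejected bid = $975.

K, M, N, G, F; each pays $975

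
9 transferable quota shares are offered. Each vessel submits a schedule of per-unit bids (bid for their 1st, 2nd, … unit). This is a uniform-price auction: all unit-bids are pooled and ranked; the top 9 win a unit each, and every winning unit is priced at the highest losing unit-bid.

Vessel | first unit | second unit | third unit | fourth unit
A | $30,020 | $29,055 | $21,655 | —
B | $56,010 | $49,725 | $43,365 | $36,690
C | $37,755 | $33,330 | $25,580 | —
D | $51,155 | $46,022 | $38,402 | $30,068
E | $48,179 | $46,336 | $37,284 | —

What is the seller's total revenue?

All unit-bids, highest first — top 9: 56,010 (B-1), 51,155 (D-1), 49,725 (B-2), 48,179 (E-1), 46,336 (E-2), 46,022 (D-2), 43,365 (B-3), 38,402 (D-3), 37,755 (C-1)
First bid not allocated: $37,284.
Allocation: B 3, C 1, D 3, E 2. Every unit priced at $37,284.
Revenue = 9 × 37,284 = $335,556.

Total revenue: $335,556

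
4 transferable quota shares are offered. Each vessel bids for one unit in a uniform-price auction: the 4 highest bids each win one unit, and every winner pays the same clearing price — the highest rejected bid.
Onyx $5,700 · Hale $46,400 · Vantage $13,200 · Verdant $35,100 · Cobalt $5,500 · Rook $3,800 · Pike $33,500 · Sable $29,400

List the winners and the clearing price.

Hale, Verdant, Pike, Sable; each pays $13,200

Sorting: 46,400 (Hale), 35,100 (Verdant), 33,500 (Pike), 29,400 (Sable), 13,200 (Vantage), 5,700 (Onyx), …
Winners (4 units): Hale, Verdant, Pike, Sable.
Highest unsuccessful bid: $13,200 → clearing price.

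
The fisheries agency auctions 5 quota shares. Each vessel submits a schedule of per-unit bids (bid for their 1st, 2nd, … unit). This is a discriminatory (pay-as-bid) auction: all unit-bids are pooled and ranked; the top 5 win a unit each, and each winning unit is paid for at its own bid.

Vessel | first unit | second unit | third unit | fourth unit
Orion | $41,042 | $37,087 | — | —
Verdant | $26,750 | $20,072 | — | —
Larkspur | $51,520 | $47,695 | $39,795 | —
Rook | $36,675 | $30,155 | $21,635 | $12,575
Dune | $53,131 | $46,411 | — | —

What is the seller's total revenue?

Merging the schedules and taking the best 5: 53,131 (Dune-1), 51,520 (Larkspur-1), 47,695 (Larkspur-2), 46,411 (Dune-2), 41,042 (Orion-1)
Next rejected bid: $39,795 (not a price — pay-as-bid).
Each winning unit pays its own bid.
Revenue = 53,131 + 51,520 + 47,695 + 46,411 + 41,042 = $239,799.

Total revenue: $239,799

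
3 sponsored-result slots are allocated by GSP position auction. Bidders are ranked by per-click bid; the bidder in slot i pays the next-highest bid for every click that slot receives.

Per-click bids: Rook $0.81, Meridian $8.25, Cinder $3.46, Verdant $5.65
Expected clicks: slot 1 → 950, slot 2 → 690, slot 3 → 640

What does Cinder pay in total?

Sorting advertisers: $8.25 (Meridian) > $5.65 (Verdant) > $3.46 (Cinder) > $0.81 (Rook)
Cinder holds slot 3 → pays next bid $0.81 × 640 clicks = $518.40.

Cinder pays $518.40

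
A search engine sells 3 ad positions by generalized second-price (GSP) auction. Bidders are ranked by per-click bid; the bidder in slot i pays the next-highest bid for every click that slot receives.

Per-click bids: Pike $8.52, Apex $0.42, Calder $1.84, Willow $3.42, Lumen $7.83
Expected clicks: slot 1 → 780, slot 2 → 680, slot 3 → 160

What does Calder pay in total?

Calder pays $0.00

Per-click bids in order: $8.52 (Pike) > $7.83 (Lumen) > $3.42 (Willow) > $1.84 (Calder) > …
Calder ranks below slot 3 → no slot, pays nothing.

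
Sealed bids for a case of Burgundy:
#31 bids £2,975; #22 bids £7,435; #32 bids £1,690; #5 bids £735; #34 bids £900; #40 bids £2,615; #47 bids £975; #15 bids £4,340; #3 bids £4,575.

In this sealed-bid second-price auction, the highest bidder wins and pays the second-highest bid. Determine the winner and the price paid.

#22 pays £4,575

Bids in order: 7,435 (#22) > 4,575 (#3) > 4,340 (#15) > 2,975 (#31) > 2,615 (#40) > 1,690 (#32) > …
#22 is highest; pays the second-highest bid, £4,575.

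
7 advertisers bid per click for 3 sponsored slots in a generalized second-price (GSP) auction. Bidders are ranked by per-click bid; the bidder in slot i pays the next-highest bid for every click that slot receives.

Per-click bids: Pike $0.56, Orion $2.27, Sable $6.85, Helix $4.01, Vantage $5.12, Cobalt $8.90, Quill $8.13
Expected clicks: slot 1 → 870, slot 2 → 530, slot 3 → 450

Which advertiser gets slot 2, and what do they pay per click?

Quill; $6.85 per click

Sorting advertisers: $8.90 (Cobalt) > $8.13 (Quill) > $6.85 (Sable) > $5.12 (Vantage) > …
Slot 2 goes to the second-ranked bidder, Quill, who pays the next bid down: $6.85/click.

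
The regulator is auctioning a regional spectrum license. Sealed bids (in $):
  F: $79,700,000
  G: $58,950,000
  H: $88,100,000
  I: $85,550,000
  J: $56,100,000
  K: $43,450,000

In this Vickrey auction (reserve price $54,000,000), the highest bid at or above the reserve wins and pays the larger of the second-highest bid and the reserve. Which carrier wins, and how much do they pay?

Sorting bids: 88,100,000 (H) > 85,550,000 (I) > 79,700,000 (F) > 58,950,000 (G) > 56,100,000 (J) > 43,450,000 (K)
H has the top bid at or above the reserve ($88,100,000).
Second-highest bid $85,550,000 exceeds the reserve $54,000,000 → payment $85,550,000.

H pays $85,550,000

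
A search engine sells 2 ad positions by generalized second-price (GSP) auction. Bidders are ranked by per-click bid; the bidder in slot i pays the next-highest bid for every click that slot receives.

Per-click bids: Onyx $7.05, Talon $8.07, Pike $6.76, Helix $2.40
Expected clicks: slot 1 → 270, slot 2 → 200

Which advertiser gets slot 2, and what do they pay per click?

Onyx; $6.76 per click

Ranked by bid: $8.07 (Talon) > $7.05 (Onyx) > $6.76 (Pike) > …
Slot 2 goes to the second-ranked bidder, Onyx, who pays the next bid down: $6.76/click.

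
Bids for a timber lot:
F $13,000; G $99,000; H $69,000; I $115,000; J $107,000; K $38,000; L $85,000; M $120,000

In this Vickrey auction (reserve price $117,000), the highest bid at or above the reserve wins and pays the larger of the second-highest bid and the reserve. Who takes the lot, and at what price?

M pays $117,000

Bids in order: 120,000 (M) > 115,000 (I) > 107,000 (J) > 99,000 (G) > 85,000 (L) > 69,000 (H) > …
Highest eligible bid: M at $120,000.
max(second-highest $115,000, reserve $117,000) = $117,000.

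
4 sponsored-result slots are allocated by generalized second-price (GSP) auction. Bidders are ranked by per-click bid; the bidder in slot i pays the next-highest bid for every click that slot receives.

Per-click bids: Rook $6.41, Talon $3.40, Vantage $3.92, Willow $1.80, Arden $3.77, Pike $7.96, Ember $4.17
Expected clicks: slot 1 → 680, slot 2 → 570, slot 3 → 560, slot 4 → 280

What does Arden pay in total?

Arden pays $0.00

Sorting advertisers: $7.96 (Pike) > $6.41 (Rook) > $4.17 (Ember) > $3.92 (Vantage) > $3.77 (Arden) > …
Arden ranks below slot 4 → no slot, pays nothing.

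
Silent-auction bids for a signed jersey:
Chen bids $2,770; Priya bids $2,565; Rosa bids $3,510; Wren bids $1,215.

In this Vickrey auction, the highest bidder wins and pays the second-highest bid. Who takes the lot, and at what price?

Bids ranked: 3,510 (Rosa) > 2,770 (Chen) > 2,565 (Priya) > 1,215 (Wren)
Rosa wins with the highest bid; price is set by the runner-up at $2,770.

Rosa pays $2,770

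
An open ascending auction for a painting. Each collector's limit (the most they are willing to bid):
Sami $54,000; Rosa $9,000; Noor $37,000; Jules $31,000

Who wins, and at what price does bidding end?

Rule: the price rises until one bidder remains; the winner pays the price at which the last rival dropped out.
Limits in order: 54,000 (Sami) > 37,000 (Noor) > 31,000 (Jules) > 9,000 (Rosa)
Noor is the last rival to drop out, at $37,000; Sami remains and wins at that price.

Sami wins at $37,000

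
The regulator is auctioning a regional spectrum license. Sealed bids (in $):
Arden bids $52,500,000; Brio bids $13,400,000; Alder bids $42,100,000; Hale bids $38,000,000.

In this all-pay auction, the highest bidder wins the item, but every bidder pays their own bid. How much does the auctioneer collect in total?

Total revenue: $146,000,000

Sorting bids: 52,500,000 (Arden) > 42,100,000 (Alder) > 38,000,000 (Hale) > 13,400,000 (Brio)
Every bidder forfeits their bid regardless of winning.
Revenue = 52,500,000 + 13,400,000 + 42,100,000 + 38,000,000 = $146,000,000.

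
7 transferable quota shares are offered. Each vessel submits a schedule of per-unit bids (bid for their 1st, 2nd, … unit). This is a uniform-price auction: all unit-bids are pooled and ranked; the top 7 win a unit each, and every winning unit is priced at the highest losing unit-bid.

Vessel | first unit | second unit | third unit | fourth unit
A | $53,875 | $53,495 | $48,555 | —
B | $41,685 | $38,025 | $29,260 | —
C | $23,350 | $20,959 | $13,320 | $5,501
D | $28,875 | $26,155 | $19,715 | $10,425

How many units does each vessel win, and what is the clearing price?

A 3, B 3, D 1; clearing price $26,155

Pooled unit-bids ranked (top 7): 53,875 (A-1), 53,495 (A-2), 48,555 (A-3), 41,685 (B-1), 38,025 (B-2), 29,260 (B-3), 28,875 (D-1)
First bid not allocated: $26,155.
Allocation: A 3, B 3, D 1.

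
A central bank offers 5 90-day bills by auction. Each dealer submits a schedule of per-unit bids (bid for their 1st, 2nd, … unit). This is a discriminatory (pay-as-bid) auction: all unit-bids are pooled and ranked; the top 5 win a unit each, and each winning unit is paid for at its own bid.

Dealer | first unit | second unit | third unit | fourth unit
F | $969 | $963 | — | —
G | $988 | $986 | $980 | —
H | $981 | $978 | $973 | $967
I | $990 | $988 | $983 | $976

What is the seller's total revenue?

Merging the schedules and taking the best 5: 990 (I-1), 988 (G-1), 988 (I-2), 986 (G-2), 983 (I-3)
Next rejected bid: $981 (not a price — pay-as-bid).
Each winning unit pays its own bid.
Revenue = 990 + 988 + 988 + 986 + 983 = $4,935.

Total revenue: $4,935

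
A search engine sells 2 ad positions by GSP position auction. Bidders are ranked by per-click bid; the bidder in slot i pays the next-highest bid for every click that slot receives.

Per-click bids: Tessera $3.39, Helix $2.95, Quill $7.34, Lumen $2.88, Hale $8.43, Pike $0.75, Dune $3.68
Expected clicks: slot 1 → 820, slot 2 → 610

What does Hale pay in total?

Hale pays $6018.80

Sorting advertisers: $8.43 (Hale) > $7.34 (Quill) > $3.68 (Dune) > …
Hale holds slot 1 → pays next bid $7.34 × 820 clicks = $6018.80.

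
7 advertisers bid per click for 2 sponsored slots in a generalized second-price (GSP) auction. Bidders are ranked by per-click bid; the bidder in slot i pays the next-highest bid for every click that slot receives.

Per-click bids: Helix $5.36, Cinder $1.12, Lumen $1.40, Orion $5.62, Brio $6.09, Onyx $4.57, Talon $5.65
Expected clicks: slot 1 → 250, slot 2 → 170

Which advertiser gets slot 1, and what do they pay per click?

Sorting advertisers: $6.09 (Brio) > $5.65 (Talon) > $5.62 (Orion) > …
Slot 1 goes to the first-ranked bidder, Brio, who pays the next bid down: $5.65/click.

Brio; $5.65 per click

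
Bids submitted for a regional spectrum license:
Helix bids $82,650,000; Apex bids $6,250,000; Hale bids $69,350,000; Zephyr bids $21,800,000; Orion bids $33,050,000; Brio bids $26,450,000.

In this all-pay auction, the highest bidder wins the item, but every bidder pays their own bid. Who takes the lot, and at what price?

All-pay auction: the highest bidder wins the item, but every bidder pays their own bid.
Bids ranked: 82,650,000 (Helix) > 69,350,000 (Hale) > 33,050,000 (Orion) > 26,450,000 (Brio) > 21,800,000 (Zephyr) > 6,250,000 (Apex)
Helix is highest and takes the item; every bidder forfeits their bid.

Helix pays $82,650,000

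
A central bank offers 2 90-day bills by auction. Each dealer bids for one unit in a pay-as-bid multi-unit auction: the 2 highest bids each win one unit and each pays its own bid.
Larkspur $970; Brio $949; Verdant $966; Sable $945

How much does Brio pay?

Sorting: 970 (Larkspur), 966 (Verdant), 949 (Brio), 945 (Sable)
Top 2: Larkspur, Verdant.
Brio does not win → $0.

Brio pays $0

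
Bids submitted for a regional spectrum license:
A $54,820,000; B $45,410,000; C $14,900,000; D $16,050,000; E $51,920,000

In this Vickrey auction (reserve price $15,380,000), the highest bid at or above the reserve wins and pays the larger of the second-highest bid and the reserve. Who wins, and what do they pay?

A pays $51,920,000

Sorting bids: 54,820,000 (A) > 51,920,000 (E) > 45,410,000 (B) > 16,050,000 (D) > 14,900,000 (C)
Highest eligible bid: A at $54,820,000.
Second-highest bid $51,920,000 exceeds the reserve $15,380,000 → payment $51,920,000.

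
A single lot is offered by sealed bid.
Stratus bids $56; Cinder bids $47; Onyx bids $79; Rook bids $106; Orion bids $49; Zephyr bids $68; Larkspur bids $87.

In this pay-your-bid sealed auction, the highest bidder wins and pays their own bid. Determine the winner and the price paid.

Bids ranked: 106 (Rook) > 87 (Larkspur) > 79 (Onyx) > 68 (Zephyr) > 56 (Stratus) > 49 (Orion) > …
Rook is highest → pays own bid, $106.

Rook pays $106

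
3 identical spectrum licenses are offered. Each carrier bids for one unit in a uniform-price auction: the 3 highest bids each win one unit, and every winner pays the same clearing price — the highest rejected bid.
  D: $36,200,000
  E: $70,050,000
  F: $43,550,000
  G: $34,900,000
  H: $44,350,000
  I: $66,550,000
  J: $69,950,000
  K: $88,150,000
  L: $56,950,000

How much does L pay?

Bids ranked high→low: 88,150,000 (K), 70,050,000 (E), 69,950,000 (J), 66,550,000 (I), 56,950,000 (L), …
The 3 highest are K, E, J.
First losing bid is I's $66,550,000, which sets the uniform price.
L does not win → pays $0.

L pays $0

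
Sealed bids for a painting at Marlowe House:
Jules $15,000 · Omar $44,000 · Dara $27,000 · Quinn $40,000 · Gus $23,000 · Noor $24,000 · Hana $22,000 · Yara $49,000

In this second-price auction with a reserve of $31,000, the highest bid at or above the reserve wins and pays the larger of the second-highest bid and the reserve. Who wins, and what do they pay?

Rule: the highest bid at or above the reserve wins and pays the larger of the second-highest bid and the reserve.
Bids ranked: 49,000 (Yara) > 44,000 (Omar) > 40,000 (Quinn) > 27,000 (Dara) > 24,000 (Noor) > 23,000 (Gus) > …
Highest eligible bid: Yara at $49,000.
max(second-highest $44,000, reserve $31,000) = $44,000; the reserve does not bind.

Yara pays $44,000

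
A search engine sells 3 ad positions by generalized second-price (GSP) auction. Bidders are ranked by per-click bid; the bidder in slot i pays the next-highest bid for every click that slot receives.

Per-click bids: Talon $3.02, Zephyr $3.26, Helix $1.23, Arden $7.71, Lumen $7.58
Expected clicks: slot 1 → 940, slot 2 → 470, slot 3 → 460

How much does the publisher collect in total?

Ranked by bid: $7.71 (Arden) > $7.58 (Lumen) > $3.26 (Zephyr) > $3.02 (Talon) > …
Slot 1: Arden pays $7.58 × 940 = $7125.20
Slot 2: Lumen pays $3.26 × 470 = $1532.20
Slot 3: Zephyr pays $3.02 × 460 = $1389.20
Total = $10046.60

Total revenue: $10046.60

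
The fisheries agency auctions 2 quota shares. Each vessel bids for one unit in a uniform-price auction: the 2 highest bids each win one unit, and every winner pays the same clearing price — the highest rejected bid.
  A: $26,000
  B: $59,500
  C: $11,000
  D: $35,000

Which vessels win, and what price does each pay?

Sorting: 59,500 (B), 35,000 (D), 26,000 (A), 11,000 (C)
The 2 highest are B, D.
Highest unsuccessful bid: $26,000 → clearing price.

B, D; each pays $26,000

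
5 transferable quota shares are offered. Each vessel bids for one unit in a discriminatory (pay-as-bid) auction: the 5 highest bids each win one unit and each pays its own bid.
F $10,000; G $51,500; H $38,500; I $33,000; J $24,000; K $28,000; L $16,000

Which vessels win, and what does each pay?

G $51,500, H $38,500, I $33,000, K $28,000, J $24,000

Bids ranked high→low: 51,500 (G), 38,500 (H), 33,000 (I), 28,000 (K), 24,000 (J), 16,000 (L), 10,000 (F)
Winners (5 units): G, H, I, K, J.
Each winner pays its own bid: G $51,500, H $38,500, I $33,000, K $28,000, J $24,000.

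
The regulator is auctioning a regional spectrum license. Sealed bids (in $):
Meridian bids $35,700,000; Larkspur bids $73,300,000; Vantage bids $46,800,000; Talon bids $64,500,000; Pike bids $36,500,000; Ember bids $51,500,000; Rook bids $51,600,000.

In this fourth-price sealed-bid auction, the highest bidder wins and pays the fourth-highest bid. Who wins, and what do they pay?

Bids in order: 73,300,000 (Larkspur) > 64,500,000 (Talon) > 51,600,000 (Rook) > 51,500,000 (Ember) > 46,800,000 (Vantage) > 36,500,000 (Pike) > …
Larkspur is highest; pays the fourth-highest bid, $51,500,000.

Larkspur pays $51,500,000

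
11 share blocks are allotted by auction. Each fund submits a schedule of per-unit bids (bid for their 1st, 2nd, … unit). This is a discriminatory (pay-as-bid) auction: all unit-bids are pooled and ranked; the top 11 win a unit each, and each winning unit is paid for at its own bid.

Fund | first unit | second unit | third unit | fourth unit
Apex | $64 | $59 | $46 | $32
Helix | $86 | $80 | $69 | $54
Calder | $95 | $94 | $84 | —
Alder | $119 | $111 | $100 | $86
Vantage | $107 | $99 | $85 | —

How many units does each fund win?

Pooled unit-bids ranked (top 11): 119 (Alder-1), 111 (Alder-2), 107 (Vantage-1), 100 (Alder-3), 99 (Vantage-2), 95 (Calder-1), 94 (Calder-2), 86 (Helix-1), 86 (Alder-4), 85 (Vantage-3), 84 (Calder-3)
Next rejected bid: $80 (not a price — pay-as-bid).
Allocation: Alder 4, Calder 3, Helix 1, Vantage 3.

Alder 4, Calder 3, Helix 1, Vantage 3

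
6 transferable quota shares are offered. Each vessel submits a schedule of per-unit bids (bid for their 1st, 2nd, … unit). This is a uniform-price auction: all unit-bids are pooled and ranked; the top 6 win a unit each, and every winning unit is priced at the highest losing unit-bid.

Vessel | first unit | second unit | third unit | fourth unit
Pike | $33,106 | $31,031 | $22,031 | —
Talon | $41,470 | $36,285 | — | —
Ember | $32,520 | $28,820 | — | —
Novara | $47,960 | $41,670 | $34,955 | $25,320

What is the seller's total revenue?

All unit-bids, highest first — top 6: 47,960 (Novara-1), 41,670 (Novara-2), 41,470 (Talon-1), 36,285 (Talon-2), 34,955 (Novara-3), 33,106 (Pike-1)
The (k+1)-th unit-bid is $32,520.
Allocation: Novara 3, Pike 1, Talon 2. Every unit priced at $32,520.
Revenue = 6 × 32,520 = $195,120.

Total revenue: $195,120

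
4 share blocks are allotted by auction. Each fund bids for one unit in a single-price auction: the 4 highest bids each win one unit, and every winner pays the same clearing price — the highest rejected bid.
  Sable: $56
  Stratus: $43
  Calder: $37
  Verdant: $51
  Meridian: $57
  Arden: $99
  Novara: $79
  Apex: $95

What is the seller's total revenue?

Bids ranked high→low: 99 (Arden), 95 (Apex), 79 (Novara), 57 (Meridian), 56 (Sable), 51 (Verdant), …
Winners (4 units): Arden, Apex, Novara, Meridian.
Highest unsuccessful bid: $56 → clearing price.
Total revenue = 4 × $56 = $224.

Total revenue: $224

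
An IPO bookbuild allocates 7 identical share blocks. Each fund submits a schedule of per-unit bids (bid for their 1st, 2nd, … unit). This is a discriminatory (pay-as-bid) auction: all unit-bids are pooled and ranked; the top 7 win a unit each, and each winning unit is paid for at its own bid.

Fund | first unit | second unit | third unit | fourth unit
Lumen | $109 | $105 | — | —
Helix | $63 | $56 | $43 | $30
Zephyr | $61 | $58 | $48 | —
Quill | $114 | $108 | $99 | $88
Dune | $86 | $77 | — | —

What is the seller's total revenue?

All unit-bids, highest first — top 7: 114 (Quill-1), 109 (Lumen-1), 108 (Quill-2), 105 (Lumen-2), 99 (Quill-3), 88 (Quill-4), 86 (Dune-1)
Next rejected bid: $77 (not a price — pay-as-bid).
Each winning unit pays its own bid.
Revenue = 114 + 109 + 108 + 105 + 99 + 88 + 86 = $709.

Total revenue: $709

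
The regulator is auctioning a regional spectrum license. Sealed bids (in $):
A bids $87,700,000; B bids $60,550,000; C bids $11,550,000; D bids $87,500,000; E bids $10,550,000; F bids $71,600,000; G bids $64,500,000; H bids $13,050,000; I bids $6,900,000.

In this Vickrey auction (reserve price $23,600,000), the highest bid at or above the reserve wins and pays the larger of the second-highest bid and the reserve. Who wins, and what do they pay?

A pays $87,500,000

Sorting bids: 87,700,000 (A) > 87,500,000 (D) > 71,600,000 (F) > 64,500,000 (G) > 60,550,000 (B) > 13,050,000 (H) > …
Highest eligible bid: A at $87,700,000.
max(second-highest $87,500,000, reserve $23,600,000) = $87,500,000; the reserve does not bind.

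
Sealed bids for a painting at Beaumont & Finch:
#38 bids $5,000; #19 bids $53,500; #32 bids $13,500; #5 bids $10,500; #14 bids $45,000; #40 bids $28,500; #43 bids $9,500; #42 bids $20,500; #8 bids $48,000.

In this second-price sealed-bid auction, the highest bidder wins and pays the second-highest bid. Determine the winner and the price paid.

#19 pays $48,000

Rule: the highest bidder wins and pays the second-highest bid.
Bids ranked: 53,500 (#19) > 48,000 (#8) > 45,000 (#14) > 28,500 (#40) > 20,500 (#42) > 13,500 (#32) > …
#19 is highest; pays the second-highest bid, $48,000.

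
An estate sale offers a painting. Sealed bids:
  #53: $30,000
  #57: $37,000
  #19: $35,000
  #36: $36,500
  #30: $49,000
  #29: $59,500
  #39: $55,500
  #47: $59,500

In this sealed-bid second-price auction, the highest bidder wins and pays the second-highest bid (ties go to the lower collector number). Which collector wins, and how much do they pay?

Bids in order: 59,500 (#29) > 59,500 (#47) > 55,500 (#39) > 49,000 (#30) > 37,000 (#57) > 36,500 (#36) > …
#29 and #47 tie at $59,500; tie-break gives it to #29.
Second-price: #29 pays #47's bid of $59,500.

#29 pays $59,500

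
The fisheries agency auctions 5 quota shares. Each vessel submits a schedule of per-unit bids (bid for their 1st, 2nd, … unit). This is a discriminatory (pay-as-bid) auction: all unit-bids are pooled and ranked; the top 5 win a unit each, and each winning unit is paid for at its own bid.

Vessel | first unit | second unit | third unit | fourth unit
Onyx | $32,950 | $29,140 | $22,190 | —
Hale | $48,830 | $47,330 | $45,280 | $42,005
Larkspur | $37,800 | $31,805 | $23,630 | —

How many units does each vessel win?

Hale 4, Larkspur 1

Merging the schedules and taking the best 5: 48,830 (Hale-1), 47,330 (Hale-2), 45,280 (Hale-3), 42,005 (Hale-4), 37,800 (Larkspur-1)
Next rejected bid: $32,950 (not a price — pay-as-bid).
Allocation: Hale 4, Larkspur 1.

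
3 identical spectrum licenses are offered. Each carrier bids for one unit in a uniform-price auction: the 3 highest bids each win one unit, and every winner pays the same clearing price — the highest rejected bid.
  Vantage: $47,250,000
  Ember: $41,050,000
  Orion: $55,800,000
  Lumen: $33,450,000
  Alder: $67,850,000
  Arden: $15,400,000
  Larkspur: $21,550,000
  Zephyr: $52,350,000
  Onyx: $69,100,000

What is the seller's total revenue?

Sorting: 69,100,000 (Onyx), 67,850,000 (Alder), 55,800,000 (Orion), 52,350,000 (Zephyr), 47,250,000 (Vantage), …
Top 3: Onyx, Alder, Orion.
First losing bid is Zephyr's $52,350,000, which sets the uniform price.
Total revenue = 3 × $52,350,000 = $157,050,000.

Total revenue: $157,050,000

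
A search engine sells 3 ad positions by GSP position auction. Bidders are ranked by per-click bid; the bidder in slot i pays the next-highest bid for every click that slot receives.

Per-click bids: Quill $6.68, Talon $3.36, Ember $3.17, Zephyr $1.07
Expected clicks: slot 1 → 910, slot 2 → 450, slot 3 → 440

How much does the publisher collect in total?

Total revenue: $4954.90

Sorting advertisers: $6.68 (Quill) > $3.36 (Talon) > $3.17 (Ember) > $1.07 (Zephyr)
Slot 1: Quill pays $3.36 × 910 = $3057.60
Slot 2: Talon pays $3.17 × 450 = $1426.50
Slot 3: Ember pays $1.07 × 440 = $470.80
Total = $4954.90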